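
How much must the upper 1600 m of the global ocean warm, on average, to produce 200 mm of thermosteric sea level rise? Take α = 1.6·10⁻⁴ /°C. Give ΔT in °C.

about 0.781 °C

ΔT = Δh/(αH) = 0.2 / (1.6×10⁻⁴ × 1600) ≈ 0.7813 °C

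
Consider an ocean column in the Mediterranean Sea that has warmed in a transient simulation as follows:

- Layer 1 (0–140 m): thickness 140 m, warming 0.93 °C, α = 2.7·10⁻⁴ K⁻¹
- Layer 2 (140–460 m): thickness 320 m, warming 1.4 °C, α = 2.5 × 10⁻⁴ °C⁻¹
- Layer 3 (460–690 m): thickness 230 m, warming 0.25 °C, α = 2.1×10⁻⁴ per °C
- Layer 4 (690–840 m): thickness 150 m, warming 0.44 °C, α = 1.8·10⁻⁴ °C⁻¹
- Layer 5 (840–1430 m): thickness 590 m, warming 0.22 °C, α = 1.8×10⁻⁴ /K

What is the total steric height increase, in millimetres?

0.93 × 140 × 2.7×10⁻⁴ = 0.035154 m
140–460 m: 1.4 × 2.5×10⁻⁴ × 320 = 0.11200 m
0.25 × 230 × 2.1×10⁻⁴ = 0.012075 m
690–840 m: 1.8×10⁻⁴ × 0.44 × 150 = 0.01188 m
840–1430 m: 0.22 × 590 × 1.8×10⁻⁴ = 0.023364 m
Δh = 0.035154 + 0.11200 + 0.012075 + 0.01188 + 0.023364 = 0.194473 m

194 mm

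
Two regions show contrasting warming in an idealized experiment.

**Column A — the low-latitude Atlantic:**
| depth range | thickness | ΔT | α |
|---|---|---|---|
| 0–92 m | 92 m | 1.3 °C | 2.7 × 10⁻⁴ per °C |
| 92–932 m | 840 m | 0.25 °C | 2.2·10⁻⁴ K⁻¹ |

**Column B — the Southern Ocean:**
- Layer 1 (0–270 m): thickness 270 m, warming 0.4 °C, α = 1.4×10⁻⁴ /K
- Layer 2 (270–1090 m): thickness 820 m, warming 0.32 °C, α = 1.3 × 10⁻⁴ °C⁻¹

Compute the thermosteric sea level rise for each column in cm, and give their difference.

Δh_A ≈ 7.8 cm, Δh_B ≈ 4.9 cm; difference ≈ 2.9 cm

A 0–92 m: 1.3 × 2.7×10⁻⁴ × 92 = 0.032292 m
A 92–932 m: 2.2×10⁻⁴ × 0.25 × 840 = 0.04620 m
A total: 0.078492 m
B Layer 1: 270 × 0.4 × 1.4×10⁻⁴ = 0.01512 m
B Layer 2: 820 × 0.32 × 1.3×10⁻⁴ = 0.034112 m
B total: 0.049232 m
Difference: 0.078492 − 0.049232 = 0.02926 m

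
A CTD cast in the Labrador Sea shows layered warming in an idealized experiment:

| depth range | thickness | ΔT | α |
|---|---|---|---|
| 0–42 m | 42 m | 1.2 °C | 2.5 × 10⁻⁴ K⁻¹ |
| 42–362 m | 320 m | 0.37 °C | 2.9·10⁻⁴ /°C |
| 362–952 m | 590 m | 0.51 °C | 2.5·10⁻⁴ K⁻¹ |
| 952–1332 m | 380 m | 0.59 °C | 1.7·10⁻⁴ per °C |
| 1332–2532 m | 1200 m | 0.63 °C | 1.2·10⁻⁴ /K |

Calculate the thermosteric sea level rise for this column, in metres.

0–42 m: 42 × 1.2 × 2.5×10⁻⁴ = 0.01260 m
320 × 0.37 × 2.9×10⁻⁴ = 0.034336 m
362–952 m: 590 × 0.51 × 2.5×10⁻⁴ = 0.075225 m
952–1332 m: 380 × 0.59 × 1.7×10⁻⁴ = 0.038114 m
1.2×10⁻⁴ × 0.63 × 1200 = 0.09072 m
Δh = 0.01260 + 0.034336 + 0.075225 + 0.038114 + 0.09072 = 0.250995 m

Δh = 0.251 m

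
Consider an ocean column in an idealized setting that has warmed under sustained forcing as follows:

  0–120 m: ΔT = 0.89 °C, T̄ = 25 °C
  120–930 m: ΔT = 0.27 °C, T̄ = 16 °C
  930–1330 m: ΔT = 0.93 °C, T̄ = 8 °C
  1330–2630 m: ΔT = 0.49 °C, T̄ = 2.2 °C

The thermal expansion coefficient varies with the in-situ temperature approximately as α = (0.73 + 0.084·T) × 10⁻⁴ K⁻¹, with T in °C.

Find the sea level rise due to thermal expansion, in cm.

Δh = 18.6 cm

Layer 1: α = (0.73 + 0.084×25)×10⁻⁴ = 2.83×10⁻⁴ K⁻¹
Layer 2: α = (0.73 + 0.084×16)×10⁻⁴ = 2.074×10⁻⁴ K⁻¹
Layer 3: α = (0.73 + 0.084×8)×10⁻⁴ = 1.402×10⁻⁴ K⁻¹
Layer 4: α = (0.73 + 0.084×2.2)×10⁻⁴ = 0.9148×10⁻⁴ K⁻¹
Layer 1: 2.83×10⁻⁴ × 0.89 × 120 = 0.0302244 m
120–930 m: 0.27 × 810 × 2.074×10⁻⁴ = 0.04535838 m
930–1330 m: 1.402×10⁻⁴ × 400 × 0.93 = 0.0521544 m
0.9148×10⁻⁴ × 0.49 × 1300 = 0.05827276 m
Δh = 0.0302244 + 0.04535838 + 0.0521544 + 0.05827276 = 0.18600994 m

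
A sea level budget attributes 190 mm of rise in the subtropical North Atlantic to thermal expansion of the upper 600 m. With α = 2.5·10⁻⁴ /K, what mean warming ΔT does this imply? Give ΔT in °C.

ΔT ≈ 1.27 °C

ΔT = Δh/(αH) = 0.19 / (2.5×10⁻⁴ × 600) ≈ 1.267 °C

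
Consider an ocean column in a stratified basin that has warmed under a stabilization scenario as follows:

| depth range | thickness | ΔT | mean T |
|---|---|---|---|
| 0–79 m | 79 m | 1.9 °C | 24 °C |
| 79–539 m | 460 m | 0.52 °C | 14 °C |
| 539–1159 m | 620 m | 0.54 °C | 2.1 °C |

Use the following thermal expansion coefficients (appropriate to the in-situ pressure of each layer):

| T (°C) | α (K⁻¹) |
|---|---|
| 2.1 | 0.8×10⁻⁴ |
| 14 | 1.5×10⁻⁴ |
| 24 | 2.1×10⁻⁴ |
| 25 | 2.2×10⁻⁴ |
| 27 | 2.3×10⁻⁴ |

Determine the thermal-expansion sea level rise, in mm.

Layer 1 at 24 °C → α = 2.1×10⁻⁴ K⁻¹
Layer 2 at 14 °C → α = 1.5×10⁻⁴ K⁻¹
Layer 3 at 2.1 °C → α = 0.8×10⁻⁴ K⁻¹
2.1×10⁻⁴ × 79 × 1.9 = 0.031521 m
79–539 m: 1.5×10⁻⁴ × 460 × 0.52 = 0.03588 m
539–1159 m: 0.54 × 620 × 0.8×10⁻⁴ = 0.026784 m
Δh = 0.031521 + 0.03588 + 0.026784 = 0.094185 m ≈ 94 mm

94 mm of thermosteric rise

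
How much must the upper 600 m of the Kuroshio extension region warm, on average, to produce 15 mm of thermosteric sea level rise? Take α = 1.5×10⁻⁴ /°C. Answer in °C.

ΔT = Δh/(αH) = 0.015 / (1.5×10⁻⁴ × 600) ≈ 0.1667 °C

about 0.17 °C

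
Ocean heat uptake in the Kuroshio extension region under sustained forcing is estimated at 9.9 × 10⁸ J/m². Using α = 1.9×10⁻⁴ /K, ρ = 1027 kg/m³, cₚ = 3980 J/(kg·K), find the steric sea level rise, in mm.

Δh = αQ/(ρcₚ) = 1.9×10⁻⁴ × 9.9×10⁸ / (1027 × 3980) ≈ 0.046019 m

46 mm of thermosteric rise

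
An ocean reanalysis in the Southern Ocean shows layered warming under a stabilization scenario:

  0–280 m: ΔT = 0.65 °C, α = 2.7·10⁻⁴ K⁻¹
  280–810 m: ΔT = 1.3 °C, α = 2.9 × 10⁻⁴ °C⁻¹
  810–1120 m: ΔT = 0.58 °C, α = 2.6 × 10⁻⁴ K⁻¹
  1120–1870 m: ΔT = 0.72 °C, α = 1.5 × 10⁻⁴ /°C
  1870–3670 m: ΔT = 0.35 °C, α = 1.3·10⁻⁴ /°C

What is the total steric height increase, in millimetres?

280 × 2.7×10⁻⁴ × 0.65 = 0.04914 m
280–810 m: 530 × 1.3 × 2.9×10⁻⁴ = 0.19981 m
810–1120 m: 310 × 0.58 × 2.6×10⁻⁴ = 0.046748 m
1.5×10⁻⁴ × 0.72 × 750 = 0.08100 m
Layer 5: 0.35 × 1800 × 1.3×10⁻⁴ = 0.08190 m
Δh = 0.04914 + 0.19981 + 0.046748 + 0.08100 + 0.08190 = 0.458598 m

Δh ≈ 459 mm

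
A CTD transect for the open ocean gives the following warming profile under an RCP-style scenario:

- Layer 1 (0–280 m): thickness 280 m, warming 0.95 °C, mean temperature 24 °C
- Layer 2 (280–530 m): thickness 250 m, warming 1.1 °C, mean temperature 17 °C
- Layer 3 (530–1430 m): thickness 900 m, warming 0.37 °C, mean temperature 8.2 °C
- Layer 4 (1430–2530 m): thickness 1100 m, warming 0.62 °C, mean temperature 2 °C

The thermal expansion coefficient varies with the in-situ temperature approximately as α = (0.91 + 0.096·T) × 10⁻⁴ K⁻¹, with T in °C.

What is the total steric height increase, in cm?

29 cm

Layer 1: α = (0.91 + 0.096×24)×10⁻⁴ = 3.214×10⁻⁴ K⁻¹
Layer 2: α = (0.91 + 0.096×17)×10⁻⁴ = 2.542×10⁻⁴ K⁻¹
Layer 3: α = (0.91 + 0.096×8.2)×10⁻⁴ = 1.6972×10⁻⁴ K⁻¹
Layer 4: α = (0.91 + 0.096×2)×10⁻⁴ = 1.102×10⁻⁴ K⁻¹
280 × 3.214×10⁻⁴ × 0.95 = 0.0854924 m
1.1 × 2.542×10⁻⁴ × 250 = 0.069905 m
530–1430 m: 900 × 1.6972×10⁻⁴ × 0.37 = 0.05651676 m
0.62 × 1100 × 1.102×10⁻⁴ = 0.0751564 m
Δh = 0.0854924 + 0.069905 + 0.05651676 + 0.0751564 = 0.28707056 m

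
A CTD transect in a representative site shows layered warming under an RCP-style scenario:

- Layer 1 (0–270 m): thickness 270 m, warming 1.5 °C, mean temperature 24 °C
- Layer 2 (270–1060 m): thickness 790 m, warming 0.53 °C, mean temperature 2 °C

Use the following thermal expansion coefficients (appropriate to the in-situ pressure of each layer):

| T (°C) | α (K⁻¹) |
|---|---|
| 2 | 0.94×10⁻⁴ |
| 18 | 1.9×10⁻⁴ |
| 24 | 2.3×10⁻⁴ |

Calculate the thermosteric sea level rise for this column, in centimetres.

Layer 1 at 24 °C → α = 2.3×10⁻⁴ K⁻¹
Layer 2 at 2 °C → α = 0.94×10⁻⁴ K⁻¹
Layer 1: 1.5 × 270 × 2.3×10⁻⁴ = 0.09315 m
0.94×10⁻⁴ × 0.53 × 790 = 0.0393578 m
Δh = 0.09315 + 0.0393578 = 0.1325078 m

about 13.3 cm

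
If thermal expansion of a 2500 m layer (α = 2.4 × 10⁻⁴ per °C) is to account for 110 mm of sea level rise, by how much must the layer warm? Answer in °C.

0.183 °C

ΔT = Δh/(αH) = 0.11 / (2.4×10⁻⁴ × 2500) ≈ 0.1833 °C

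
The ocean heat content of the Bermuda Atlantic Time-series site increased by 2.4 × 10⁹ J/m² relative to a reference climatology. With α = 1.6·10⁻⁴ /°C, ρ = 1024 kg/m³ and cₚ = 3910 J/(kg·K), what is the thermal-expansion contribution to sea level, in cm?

Δh = αQ/(ρcₚ) = 1.6×10⁻⁴ × 2.4×10⁹ / (1024 × 3910) ≈ 0.095908 m

Δh ≈ 9.59 cm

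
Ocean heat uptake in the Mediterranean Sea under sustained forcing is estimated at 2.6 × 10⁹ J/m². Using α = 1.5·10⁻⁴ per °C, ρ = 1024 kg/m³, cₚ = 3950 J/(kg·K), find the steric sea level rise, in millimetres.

Δh = αQ/(ρcₚ) = 1.5×10⁻⁴ × 2.6×10⁹ / (1024 × 3950) ≈ 0.09642 m

96.4 mm of thermosteric rise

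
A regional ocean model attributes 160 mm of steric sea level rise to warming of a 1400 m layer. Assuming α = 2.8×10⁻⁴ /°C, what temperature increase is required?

ΔT ≈ 0.41 K

ΔT = Δh/(αH) = 0.16 / (2.8×10⁻⁴ × 1400) ≈ 0.4082 K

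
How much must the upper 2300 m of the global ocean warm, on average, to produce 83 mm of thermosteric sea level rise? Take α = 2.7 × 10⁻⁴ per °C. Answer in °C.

ΔT = Δh/(αH) = 0.083 / (2.7×10⁻⁴ × 2300) ≈ 0.1337 °C

0.134 °C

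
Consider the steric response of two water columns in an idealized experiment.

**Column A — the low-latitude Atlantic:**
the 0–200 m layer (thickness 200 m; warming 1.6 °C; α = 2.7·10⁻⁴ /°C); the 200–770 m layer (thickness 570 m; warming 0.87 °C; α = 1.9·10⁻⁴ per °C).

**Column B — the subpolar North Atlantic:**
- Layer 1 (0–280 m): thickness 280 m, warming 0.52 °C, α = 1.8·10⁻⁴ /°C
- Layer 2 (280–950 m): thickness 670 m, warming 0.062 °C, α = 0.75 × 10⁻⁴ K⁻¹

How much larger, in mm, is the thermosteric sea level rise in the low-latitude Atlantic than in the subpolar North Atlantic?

151 mm larger

A 0–200 m: 1.6 × 200 × 2.7×10⁻⁴ = 0.08640 m
A 1.9×10⁻⁴ × 570 × 0.87 = 0.094221 m
A total: 0.180621 m
B 0–280 m: 0.52 × 1.8×10⁻⁴ × 280 = 0.026208 m
B 670 × 0.062 × 0.75×10⁻⁴ = 0.0031155 m
B total: 0.0293235 m
Difference: 0.180621 − 0.0293235 = 0.1512975 m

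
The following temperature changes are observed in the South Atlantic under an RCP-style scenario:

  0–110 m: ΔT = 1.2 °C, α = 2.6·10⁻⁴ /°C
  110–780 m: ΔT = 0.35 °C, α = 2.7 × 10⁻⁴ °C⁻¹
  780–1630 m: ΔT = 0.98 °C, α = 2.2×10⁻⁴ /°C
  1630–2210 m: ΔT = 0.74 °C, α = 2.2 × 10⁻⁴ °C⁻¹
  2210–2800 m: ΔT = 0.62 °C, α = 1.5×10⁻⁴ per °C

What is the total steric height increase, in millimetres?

430 mm of thermosteric rise

0–110 m: 2.6×10⁻⁴ × 1.2 × 110 = 0.03432 m
2.7×10⁻⁴ × 0.35 × 670 = 0.063315 m
780–1630 m: 850 × 2.2×10⁻⁴ × 0.98 = 0.18326 m
1630–2210 m: 2.2×10⁻⁴ × 580 × 0.74 = 0.094424 m
2210–2800 m: 1.5×10⁻⁴ × 590 × 0.62 = 0.05487 m
Δh = 0.03432 + 0.063315 + 0.18326 + 0.094424 + 0.05487 = 0.430189 m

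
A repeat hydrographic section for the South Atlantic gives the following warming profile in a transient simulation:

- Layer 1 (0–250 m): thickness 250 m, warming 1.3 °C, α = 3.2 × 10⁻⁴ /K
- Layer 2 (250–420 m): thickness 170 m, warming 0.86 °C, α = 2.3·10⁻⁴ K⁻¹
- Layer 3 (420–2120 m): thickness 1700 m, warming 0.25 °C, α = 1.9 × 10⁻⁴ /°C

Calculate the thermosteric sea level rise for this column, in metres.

0.218 m

1.3 × 250 × 3.2×10⁻⁴ = 0.10400 m
250–420 m: 2.3×10⁻⁴ × 170 × 0.86 = 0.033626 m
Layer 3: 0.25 × 1700 × 1.9×10⁻⁴ = 0.08075 m
Δh = 0.10400 + 0.033626 + 0.08075 = 0.218376 m ≈ 0.218 m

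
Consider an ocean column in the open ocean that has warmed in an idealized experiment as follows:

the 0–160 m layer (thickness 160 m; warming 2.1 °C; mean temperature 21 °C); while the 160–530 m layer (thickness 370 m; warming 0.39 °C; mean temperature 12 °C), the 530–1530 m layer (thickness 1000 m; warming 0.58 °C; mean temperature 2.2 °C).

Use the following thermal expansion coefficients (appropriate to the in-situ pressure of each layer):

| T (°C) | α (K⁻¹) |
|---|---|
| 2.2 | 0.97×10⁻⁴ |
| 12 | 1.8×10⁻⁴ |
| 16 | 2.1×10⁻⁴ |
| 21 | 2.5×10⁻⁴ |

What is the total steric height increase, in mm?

Layer 1 at 21 °C → α = 2.5×10⁻⁴ K⁻¹
Layer 2 at 12 °C → α = 1.8×10⁻⁴ K⁻¹
Layer 3 at 2.2 °C → α = 0.97×10⁻⁴ K⁻¹
2.1 × 160 × 2.5×10⁻⁴ = 0.08400 m
0.39 × 370 × 1.8×10⁻⁴ = 0.025974 m
530–1530 m: 1000 × 0.58 × 0.97×10⁻⁴ = 0.05626 m
Δh = 0.08400 + 0.025974 + 0.05626 = 0.166234 m

Δh ≈ 166 mm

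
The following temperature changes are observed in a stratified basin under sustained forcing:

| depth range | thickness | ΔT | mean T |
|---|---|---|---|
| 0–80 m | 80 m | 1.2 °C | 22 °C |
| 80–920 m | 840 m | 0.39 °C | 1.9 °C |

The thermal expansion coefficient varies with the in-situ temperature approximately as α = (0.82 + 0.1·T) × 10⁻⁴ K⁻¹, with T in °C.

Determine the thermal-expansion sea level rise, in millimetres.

Layer 1: α = (0.82 + 0.1×22)×10⁻⁴ = 3.02×10⁻⁴ K⁻¹
Layer 2: α = (0.82 + 0.1×1.9)×10⁻⁴ = 1.01×10⁻⁴ K⁻¹
1.2 × 80 × 3.02×10⁻⁴ = 0.028992 m
840 × 0.39 × 1.01×10⁻⁴ = 0.0330876 m
Δh = 0.028992 + 0.0330876 = 0.0620796 m ≈ 62 mm

Δh = 62 mm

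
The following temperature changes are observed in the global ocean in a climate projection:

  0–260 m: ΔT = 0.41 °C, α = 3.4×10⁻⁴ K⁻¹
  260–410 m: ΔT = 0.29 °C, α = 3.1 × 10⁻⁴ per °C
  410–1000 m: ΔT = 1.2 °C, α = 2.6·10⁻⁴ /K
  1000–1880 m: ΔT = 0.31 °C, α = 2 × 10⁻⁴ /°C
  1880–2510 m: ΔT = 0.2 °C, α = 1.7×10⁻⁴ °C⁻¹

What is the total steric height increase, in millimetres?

about 310 mm

Layer 1: 260 × 0.41 × 3.4×10⁻⁴ = 0.036244 m
260–410 m: 3.1×10⁻⁴ × 150 × 0.29 = 0.013485 m
410–1000 m: 590 × 1.2 × 2.6×10⁻⁴ = 0.18408 m
2×10⁻⁴ × 0.31 × 880 = 0.05456 m
0.2 × 630 × 1.7×10⁻⁴ = 0.02142 m
Δh = 0.036244 + 0.013485 + 0.18408 + 0.05456 + 0.02142 = 0.309789 m ≈ 310 mm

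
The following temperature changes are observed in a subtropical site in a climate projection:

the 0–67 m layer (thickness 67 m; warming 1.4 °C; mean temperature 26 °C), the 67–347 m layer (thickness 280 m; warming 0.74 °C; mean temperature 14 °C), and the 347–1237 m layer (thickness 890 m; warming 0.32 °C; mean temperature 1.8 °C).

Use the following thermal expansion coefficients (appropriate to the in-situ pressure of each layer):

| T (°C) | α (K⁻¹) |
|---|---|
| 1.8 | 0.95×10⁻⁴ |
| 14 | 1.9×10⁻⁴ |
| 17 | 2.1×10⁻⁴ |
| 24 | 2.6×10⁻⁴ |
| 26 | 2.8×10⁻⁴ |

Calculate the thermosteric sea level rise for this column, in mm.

92.7 mm

Layer 1 at 26 °C → α = 2.8×10⁻⁴ K⁻¹
Layer 2 at 14 °C → α = 1.9×10⁻⁴ K⁻¹
Layer 3 at 1.8 °C → α = 0.95×10⁻⁴ K⁻¹
67 × 2.8×10⁻⁴ × 1.4 = 0.026264 m
Layer 2: 1.9×10⁻⁴ × 280 × 0.74 = 0.039368 m
347–1237 m: 0.32 × 0.95×10⁻⁴ × 890 = 0.027056 m
Δh = 0.026264 + 0.039368 + 0.027056 = 0.092688 m ≈ 92.7 mm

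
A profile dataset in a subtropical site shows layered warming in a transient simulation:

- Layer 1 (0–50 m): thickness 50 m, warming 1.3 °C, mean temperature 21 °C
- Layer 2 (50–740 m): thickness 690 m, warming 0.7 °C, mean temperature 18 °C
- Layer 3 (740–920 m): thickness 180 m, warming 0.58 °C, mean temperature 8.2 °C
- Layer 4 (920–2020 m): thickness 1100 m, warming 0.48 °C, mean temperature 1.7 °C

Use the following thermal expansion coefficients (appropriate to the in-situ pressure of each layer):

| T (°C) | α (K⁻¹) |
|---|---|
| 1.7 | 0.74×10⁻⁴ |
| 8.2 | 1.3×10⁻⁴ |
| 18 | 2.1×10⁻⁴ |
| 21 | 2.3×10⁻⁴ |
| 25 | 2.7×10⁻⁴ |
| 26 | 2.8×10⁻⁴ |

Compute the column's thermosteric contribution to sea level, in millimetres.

169 mm

Layer 1 at 21 °C → α = 2.3×10⁻⁴ K⁻¹
Layer 2 at 18 °C → α = 2.1×10⁻⁴ K⁻¹
Layer 3 at 8.2 °C → α = 1.3×10⁻⁴ K⁻¹
Layer 4 at 1.7 °C → α = 0.74×10⁻⁴ K⁻¹
50 × 1.3 × 2.3×10⁻⁴ = 0.01495 m
0.7 × 2.1×10⁻⁴ × 690 = 0.10143 m
Layer 3: 1.3×10⁻⁴ × 180 × 0.58 = 0.013572 m
0.74×10⁻⁴ × 1100 × 0.48 = 0.039072 m
Δh = 0.01495 + 0.10143 + 0.013572 + 0.039072 = 0.169024 m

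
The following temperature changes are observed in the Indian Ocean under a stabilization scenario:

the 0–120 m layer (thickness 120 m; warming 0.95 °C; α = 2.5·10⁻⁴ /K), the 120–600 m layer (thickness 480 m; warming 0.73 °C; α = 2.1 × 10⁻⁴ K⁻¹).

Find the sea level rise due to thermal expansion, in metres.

120 × 0.95 × 2.5×10⁻⁴ = 0.02850 m
Layer 2: 2.1×10⁻⁴ × 0.73 × 480 = 0.073584 m
Δh = 0.02850 + 0.073584 = 0.102084 m

about 0.102 m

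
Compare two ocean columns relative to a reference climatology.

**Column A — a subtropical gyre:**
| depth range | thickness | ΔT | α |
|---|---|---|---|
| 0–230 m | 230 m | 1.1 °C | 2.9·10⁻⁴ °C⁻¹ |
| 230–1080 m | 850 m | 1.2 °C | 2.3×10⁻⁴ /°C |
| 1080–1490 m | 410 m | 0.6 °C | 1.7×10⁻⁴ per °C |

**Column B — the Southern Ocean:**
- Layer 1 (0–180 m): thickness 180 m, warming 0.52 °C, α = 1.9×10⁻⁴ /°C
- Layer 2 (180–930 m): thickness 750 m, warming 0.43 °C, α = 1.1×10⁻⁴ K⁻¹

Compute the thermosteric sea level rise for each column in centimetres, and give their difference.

Δh_A ≈ 35 cm, Δh_B ≈ 5.3 cm; difference ≈ 30 cm

A 2.9×10⁻⁴ × 1.1 × 230 = 0.07337 m
A Layer 2: 2.3×10⁻⁴ × 1.2 × 850 = 0.23460 m
A Layer 3: 410 × 1.7×10⁻⁴ × 0.6 = 0.04182 m
A total: 0.34979 m
B 0–180 m: 1.9×10⁻⁴ × 0.52 × 180 = 0.017784 m
B 180–930 m: 1.1×10⁻⁴ × 750 × 0.43 = 0.035475 m
B total: 0.053259 m
Difference: 0.34979 − 0.053259 = 0.296531 m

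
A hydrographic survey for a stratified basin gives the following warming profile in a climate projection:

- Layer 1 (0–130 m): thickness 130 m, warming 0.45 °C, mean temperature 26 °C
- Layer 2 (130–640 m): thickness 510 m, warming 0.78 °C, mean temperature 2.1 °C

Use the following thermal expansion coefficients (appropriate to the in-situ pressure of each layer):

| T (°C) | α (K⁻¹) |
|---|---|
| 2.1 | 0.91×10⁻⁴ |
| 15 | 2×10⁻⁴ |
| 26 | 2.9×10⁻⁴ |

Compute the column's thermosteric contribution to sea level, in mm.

Layer 1 at 26 °C → α = 2.9×10⁻⁴ K⁻¹
Layer 2 at 2.1 °C → α = 0.91×10⁻⁴ K⁻¹
130 × 2.9×10⁻⁴ × 0.45 = 0.016965 m
130–640 m: 0.91×10⁻⁴ × 0.78 × 510 = 0.0361998 m
Δh = 0.016965 + 0.0361998 = 0.0531648 m ≈ 53.2 mm

53.2 mm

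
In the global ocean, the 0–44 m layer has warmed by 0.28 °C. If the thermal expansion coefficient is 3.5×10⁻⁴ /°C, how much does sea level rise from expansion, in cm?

0.43 cm

Δh = αΔT·H = 3.5×10⁻⁴ × 0.28 × 44 = 0.004312 m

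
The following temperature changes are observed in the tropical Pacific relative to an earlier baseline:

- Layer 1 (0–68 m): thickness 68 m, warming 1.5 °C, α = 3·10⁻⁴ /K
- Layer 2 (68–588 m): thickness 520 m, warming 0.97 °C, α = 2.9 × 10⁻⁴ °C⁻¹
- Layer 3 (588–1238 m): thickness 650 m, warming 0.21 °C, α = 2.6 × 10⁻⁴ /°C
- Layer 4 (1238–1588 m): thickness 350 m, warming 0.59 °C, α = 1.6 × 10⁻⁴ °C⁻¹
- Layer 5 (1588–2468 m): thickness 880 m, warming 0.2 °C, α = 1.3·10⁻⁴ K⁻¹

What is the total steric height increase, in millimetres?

0–68 m: 68 × 1.5 × 3×10⁻⁴ = 0.03060 m
Layer 2: 0.97 × 2.9×10⁻⁴ × 520 = 0.146276 m
650 × 2.6×10⁻⁴ × 0.21 = 0.03549 m
350 × 1.6×10⁻⁴ × 0.59 = 0.03304 m
880 × 0.2 × 1.3×10⁻⁴ = 0.02288 m
Δh = 0.03060 + 0.146276 + 0.03549 + 0.03304 + 0.02288 = 0.268286 m ≈ 268 mm

Δh = 268 mm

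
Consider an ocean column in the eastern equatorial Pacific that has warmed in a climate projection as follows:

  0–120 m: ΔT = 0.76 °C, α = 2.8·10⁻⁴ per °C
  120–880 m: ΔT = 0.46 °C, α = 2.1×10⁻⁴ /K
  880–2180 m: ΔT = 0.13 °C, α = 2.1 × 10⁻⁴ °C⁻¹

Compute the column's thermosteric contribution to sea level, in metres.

0–120 m: 0.76 × 2.8×10⁻⁴ × 120 = 0.025536 m
2.1×10⁻⁴ × 760 × 0.46 = 0.073416 m
Layer 3: 0.13 × 2.1×10⁻⁴ × 1300 = 0.03549 m
Δh = 0.025536 + 0.073416 + 0.03549 = 0.134442 m ≈ 0.134 m

Δh = 0.134 m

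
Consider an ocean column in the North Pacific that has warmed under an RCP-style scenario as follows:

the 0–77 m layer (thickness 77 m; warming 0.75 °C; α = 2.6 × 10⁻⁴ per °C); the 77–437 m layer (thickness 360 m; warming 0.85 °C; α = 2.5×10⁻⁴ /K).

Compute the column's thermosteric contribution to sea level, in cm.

about 9.15 cm

Layer 1: 0.75 × 2.6×10⁻⁴ × 77 = 0.015015 m
2.5×10⁻⁴ × 360 × 0.85 = 0.07650 m
Δh = 0.015015 + 0.07650 = 0.091515 m ≈ 9.15 cm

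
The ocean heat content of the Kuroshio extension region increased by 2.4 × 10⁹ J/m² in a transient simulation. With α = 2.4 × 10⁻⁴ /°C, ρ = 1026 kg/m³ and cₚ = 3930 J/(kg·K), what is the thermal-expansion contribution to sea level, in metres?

0.143 m of thermosteric rise

Δh = αQ/(ρcₚ) = 2.4×10⁻⁴ × 2.4×10⁹ / (1026 × 3930) ≈ 0.14285 m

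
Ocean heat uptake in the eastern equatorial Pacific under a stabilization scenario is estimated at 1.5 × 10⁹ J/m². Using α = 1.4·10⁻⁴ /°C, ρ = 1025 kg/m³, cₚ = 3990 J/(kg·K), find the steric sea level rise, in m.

about 0.0513 m

Δh = αQ/(ρcₚ) = 1.4×10⁻⁴ × 1.5×10⁹ / (1025 × 3990) ≈ 0.051348 m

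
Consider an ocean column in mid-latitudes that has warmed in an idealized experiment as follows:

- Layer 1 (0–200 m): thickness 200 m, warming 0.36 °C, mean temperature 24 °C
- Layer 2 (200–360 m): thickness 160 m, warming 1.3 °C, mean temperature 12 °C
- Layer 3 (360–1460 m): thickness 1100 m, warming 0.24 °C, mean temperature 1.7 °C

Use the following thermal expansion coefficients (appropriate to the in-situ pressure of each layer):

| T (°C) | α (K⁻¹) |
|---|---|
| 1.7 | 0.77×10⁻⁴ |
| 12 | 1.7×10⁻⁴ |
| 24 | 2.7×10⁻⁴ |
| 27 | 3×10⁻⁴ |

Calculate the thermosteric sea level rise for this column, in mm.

Layer 1 at 24 °C → α = 2.7×10⁻⁴ K⁻¹
Layer 2 at 12 °C → α = 1.7×10⁻⁴ K⁻¹
Layer 3 at 1.7 °C → α = 0.77×10⁻⁴ K⁻¹
0–200 m: 200 × 0.36 × 2.7×10⁻⁴ = 0.01944 m
160 × 1.7×10⁻⁴ × 1.3 = 0.03536 m
0.77×10⁻⁴ × 0.24 × 1100 = 0.020328 m
Δh = 0.01944 + 0.03536 + 0.020328 = 0.075128 m ≈ 75.1 mm

75.1 mm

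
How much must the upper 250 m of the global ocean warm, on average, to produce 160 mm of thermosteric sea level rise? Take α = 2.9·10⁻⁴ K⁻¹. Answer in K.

ΔT = Δh/(αH) = 0.16 / (2.9×10⁻⁴ × 250) ≈ 2.207 K

about 2.2 K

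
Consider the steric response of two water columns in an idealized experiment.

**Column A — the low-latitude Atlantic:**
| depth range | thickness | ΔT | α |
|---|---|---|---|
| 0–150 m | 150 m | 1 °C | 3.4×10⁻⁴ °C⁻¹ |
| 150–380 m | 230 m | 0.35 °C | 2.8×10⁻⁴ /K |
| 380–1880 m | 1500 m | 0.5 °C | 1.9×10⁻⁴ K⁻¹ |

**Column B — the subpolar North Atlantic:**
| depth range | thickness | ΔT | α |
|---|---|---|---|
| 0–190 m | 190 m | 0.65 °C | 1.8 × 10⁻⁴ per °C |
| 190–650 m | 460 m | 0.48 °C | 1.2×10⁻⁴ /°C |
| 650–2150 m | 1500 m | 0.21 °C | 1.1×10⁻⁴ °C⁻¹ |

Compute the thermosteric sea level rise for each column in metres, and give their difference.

Δh_A ≈ 0.22 m, Δh_B ≈ 0.083 m; difference ≈ 0.13 m

A 3.4×10⁻⁴ × 1 × 150 = 0.05100 m
A 0.35 × 230 × 2.8×10⁻⁴ = 0.02254 m
A 1.9×10⁻⁴ × 1500 × 0.5 = 0.14250 m
A total: 0.21604 m
B 1.8×10⁻⁴ × 190 × 0.65 = 0.02223 m
B 190–650 m: 0.48 × 460 × 1.2×10⁻⁴ = 0.026496 m
B 0.21 × 1.1×10⁻⁴ × 1500 = 0.03465 m
B total: 0.083376 m
Difference: 0.21604 − 0.083376 = 0.132664 m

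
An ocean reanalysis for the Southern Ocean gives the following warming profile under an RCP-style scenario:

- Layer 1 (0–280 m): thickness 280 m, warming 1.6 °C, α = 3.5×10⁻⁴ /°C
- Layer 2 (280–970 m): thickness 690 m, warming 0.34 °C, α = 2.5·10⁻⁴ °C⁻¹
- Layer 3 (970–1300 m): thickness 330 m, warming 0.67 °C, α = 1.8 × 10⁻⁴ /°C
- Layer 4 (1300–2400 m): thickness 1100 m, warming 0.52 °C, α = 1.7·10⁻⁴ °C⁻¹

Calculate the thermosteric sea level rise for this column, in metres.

0–280 m: 3.5×10⁻⁴ × 1.6 × 280 = 0.15680 m
280–970 m: 690 × 2.5×10⁻⁴ × 0.34 = 0.05865 m
Layer 3: 330 × 0.67 × 1.8×10⁻⁴ = 0.039798 m
1.7×10⁻⁴ × 0.52 × 1100 = 0.09724 m
Δh = 0.15680 + 0.05865 + 0.039798 + 0.09724 = 0.352488 m

0.352 m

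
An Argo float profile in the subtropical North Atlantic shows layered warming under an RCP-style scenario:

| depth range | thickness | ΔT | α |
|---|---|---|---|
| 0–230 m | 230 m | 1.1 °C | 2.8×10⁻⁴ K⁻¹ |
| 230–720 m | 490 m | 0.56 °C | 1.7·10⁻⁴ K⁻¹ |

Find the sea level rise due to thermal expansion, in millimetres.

1.1 × 2.8×10⁻⁴ × 230 = 0.07084 m
230–720 m: 1.7×10⁻⁴ × 0.56 × 490 = 0.046648 m
Δh = 0.07084 + 0.046648 = 0.117488 m

117 mm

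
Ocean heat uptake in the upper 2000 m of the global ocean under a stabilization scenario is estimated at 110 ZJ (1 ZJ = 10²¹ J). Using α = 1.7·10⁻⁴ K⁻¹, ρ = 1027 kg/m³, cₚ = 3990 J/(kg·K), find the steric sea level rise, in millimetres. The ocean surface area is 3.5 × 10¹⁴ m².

Δh = 13 mm

Per unit area: Q = 110×10²¹ / (3.5×10¹⁴) ≈ 3.143×10⁸ J/m²
Δh = αQ/(ρcₚ) = 1.7×10⁻⁴ × 3.143×10⁸ / (1027 × 3990) ≈ 0.013039 m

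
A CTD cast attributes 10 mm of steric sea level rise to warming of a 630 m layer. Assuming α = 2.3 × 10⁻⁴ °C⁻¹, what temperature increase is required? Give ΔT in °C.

0.0690 °C

ΔT = Δh/(αH) = 0.01 / (2.3×10⁻⁴ × 630) ≈ 0.06901 °C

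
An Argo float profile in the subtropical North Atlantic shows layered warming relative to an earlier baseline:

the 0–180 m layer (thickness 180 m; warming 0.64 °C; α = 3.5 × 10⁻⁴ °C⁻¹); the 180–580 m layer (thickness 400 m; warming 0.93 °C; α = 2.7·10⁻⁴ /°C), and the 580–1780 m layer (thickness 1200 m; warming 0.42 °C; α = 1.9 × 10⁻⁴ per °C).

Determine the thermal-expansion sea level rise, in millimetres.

Layer 1: 180 × 0.64 × 3.5×10⁻⁴ = 0.04032 m
180–580 m: 2.7×10⁻⁴ × 0.93 × 400 = 0.10044 m
Layer 3: 1200 × 1.9×10⁻⁴ × 0.42 = 0.09576 m
Δh = 0.04032 + 0.10044 + 0.09576 = 0.23652 m

Δh ≈ 240 mm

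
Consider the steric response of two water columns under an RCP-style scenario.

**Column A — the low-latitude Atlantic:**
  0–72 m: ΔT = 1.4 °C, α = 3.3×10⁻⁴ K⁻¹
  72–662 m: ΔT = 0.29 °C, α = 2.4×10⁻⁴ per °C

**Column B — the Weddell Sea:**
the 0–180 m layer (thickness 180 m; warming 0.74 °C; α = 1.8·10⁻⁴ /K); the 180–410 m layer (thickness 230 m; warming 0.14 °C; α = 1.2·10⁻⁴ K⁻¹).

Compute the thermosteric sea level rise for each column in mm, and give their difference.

A: 74.3 mm; B: 27.8 mm; difference 46.5 mm

A Layer 1: 72 × 3.3×10⁻⁴ × 1.4 = 0.033264 m
A 72–662 m: 0.29 × 2.4×10⁻⁴ × 590 = 0.041064 m
A total: 0.074328 m
B Layer 1: 1.8×10⁻⁴ × 180 × 0.74 = 0.023976 m
B 1.2×10⁻⁴ × 0.14 × 230 = 0.003864 m
B total: 0.02784 m
Difference: 0.074328 − 0.02784 = 0.046488 m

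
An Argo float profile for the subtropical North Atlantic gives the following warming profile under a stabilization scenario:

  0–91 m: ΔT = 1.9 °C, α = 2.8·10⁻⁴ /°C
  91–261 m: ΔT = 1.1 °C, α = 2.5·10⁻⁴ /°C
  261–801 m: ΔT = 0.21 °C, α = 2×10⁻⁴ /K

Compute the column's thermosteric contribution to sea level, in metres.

0.12 m

0–91 m: 91 × 2.8×10⁻⁴ × 1.9 = 0.048412 m
Layer 2: 2.5×10⁻⁴ × 1.1 × 170 = 0.04675 m
540 × 0.21 × 2×10⁻⁴ = 0.02268 m
Δh = 0.048412 + 0.04675 + 0.02268 = 0.117842 m ≈ 0.12 m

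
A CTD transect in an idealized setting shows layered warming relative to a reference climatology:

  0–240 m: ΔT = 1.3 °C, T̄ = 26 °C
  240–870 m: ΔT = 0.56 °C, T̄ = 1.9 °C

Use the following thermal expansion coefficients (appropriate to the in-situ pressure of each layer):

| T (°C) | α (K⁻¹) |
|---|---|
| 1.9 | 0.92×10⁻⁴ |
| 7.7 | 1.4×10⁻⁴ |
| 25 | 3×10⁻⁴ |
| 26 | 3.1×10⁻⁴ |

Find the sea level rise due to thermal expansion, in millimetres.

Δh = 129 mm

Layer 1 at 26 °C → α = 3.1×10⁻⁴ K⁻¹
Layer 2 at 1.9 °C → α = 0.92×10⁻⁴ K⁻¹
0–240 m: 3.1×10⁻⁴ × 1.3 × 240 = 0.09672 m
Layer 2: 630 × 0.92×10⁻⁴ × 0.56 = 0.0324576 m
Δh = 0.09672 + 0.0324576 = 0.1291776 m ≈ 129 mm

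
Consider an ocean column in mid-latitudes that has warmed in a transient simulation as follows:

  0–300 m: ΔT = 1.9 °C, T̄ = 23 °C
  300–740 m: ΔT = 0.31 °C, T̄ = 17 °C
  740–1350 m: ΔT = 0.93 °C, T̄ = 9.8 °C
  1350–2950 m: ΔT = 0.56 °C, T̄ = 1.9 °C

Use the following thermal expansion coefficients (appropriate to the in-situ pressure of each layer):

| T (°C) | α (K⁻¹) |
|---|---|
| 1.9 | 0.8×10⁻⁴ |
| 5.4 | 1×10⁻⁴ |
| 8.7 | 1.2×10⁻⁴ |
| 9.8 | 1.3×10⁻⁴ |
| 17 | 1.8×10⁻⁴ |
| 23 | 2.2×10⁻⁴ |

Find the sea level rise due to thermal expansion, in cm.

Δh = 29.5 cm

Layer 1 at 23 °C → α = 2.2×10⁻⁴ K⁻¹
Layer 2 at 17 °C → α = 1.8×10⁻⁴ K⁻¹
Layer 3 at 9.8 °C → α = 1.3×10⁻⁴ K⁻¹
Layer 4 at 1.9 °C → α = 0.8×10⁻⁴ K⁻¹
Layer 1: 2.2×10⁻⁴ × 300 × 1.9 = 0.12540 m
440 × 0.31 × 1.8×10⁻⁴ = 0.024552 m
0.93 × 1.3×10⁻⁴ × 610 = 0.073749 m
Layer 4: 1600 × 0.8×10⁻⁴ × 0.56 = 0.07168 m
Δh = 0.12540 + 0.024552 + 0.073749 + 0.07168 = 0.295381 m ≈ 29.5 cm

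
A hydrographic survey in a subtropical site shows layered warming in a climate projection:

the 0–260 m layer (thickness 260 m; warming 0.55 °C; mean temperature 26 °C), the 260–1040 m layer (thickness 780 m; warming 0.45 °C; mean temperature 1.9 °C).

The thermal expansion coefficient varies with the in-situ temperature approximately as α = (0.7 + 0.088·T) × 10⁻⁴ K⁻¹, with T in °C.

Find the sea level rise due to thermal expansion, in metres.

Layer 1: α = (0.7 + 0.088×26)×10⁻⁴ = 2.988×10⁻⁴ K⁻¹
Layer 2: α = (0.7 + 0.088×1.9)×10⁻⁴ = 0.8672×10⁻⁴ K⁻¹
Layer 1: 2.988×10⁻⁴ × 260 × 0.55 = 0.0427284 m
Layer 2: 0.8672×10⁻⁴ × 780 × 0.45 = 0.03043872 m
Δh = 0.0427284 + 0.03043872 = 0.07316712 m

0.0732 m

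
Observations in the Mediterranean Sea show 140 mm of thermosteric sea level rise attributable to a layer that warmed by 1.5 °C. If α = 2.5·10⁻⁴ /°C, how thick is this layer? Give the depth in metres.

H ≈ 373 m

H = Δh/(αΔT) = 0.14 / (2.5×10⁻⁴ × 1.5) ≈ 373.3 m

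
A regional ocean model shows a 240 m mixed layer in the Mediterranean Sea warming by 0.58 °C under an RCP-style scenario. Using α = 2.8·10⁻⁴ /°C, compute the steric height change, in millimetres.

about 39.0 mm

Δh = αΔT·H = 2.8×10⁻⁴ × 0.58 × 240 = 0.038976 m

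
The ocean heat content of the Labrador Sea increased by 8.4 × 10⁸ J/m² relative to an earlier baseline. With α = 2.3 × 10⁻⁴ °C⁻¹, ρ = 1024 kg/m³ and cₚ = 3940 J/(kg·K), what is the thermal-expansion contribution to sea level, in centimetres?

Δh ≈ 4.79 cm

Δh = αQ/(ρcₚ) = 2.3×10⁻⁴ × 8.4×10⁸ / (1024 × 3940) ≈ 0.047886 m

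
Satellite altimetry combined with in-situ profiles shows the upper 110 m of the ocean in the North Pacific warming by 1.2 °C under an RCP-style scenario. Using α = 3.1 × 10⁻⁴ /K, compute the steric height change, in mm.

about 40.9 mm

Δh = αΔT·H = 3.1×10⁻⁴ × 1.2 × 110 = 0.04092 m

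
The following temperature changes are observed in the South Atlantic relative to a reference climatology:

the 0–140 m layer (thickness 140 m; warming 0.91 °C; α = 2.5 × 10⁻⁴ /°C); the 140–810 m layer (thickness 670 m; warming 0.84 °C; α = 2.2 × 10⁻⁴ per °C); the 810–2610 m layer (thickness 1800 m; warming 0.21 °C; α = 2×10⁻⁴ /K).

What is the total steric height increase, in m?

0.23 m of thermosteric rise

Layer 1: 0.91 × 2.5×10⁻⁴ × 140 = 0.03185 m
140–810 m: 0.84 × 2.2×10⁻⁴ × 670 = 0.123816 m
Layer 3: 1800 × 2×10⁻⁴ × 0.21 = 0.07560 m
Δh = 0.03185 + 0.123816 + 0.07560 = 0.231266 m ≈ 0.23 m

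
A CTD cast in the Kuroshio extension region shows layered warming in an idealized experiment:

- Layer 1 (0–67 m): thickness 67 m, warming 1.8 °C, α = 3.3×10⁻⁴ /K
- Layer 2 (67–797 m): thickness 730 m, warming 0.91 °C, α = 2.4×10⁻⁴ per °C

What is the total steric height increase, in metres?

Layer 1: 1.8 × 67 × 3.3×10⁻⁴ = 0.039798 m
67–797 m: 730 × 2.4×10⁻⁴ × 0.91 = 0.159432 m
Δh = 0.039798 + 0.159432 = 0.19923 m

0.199 m of thermosteric rise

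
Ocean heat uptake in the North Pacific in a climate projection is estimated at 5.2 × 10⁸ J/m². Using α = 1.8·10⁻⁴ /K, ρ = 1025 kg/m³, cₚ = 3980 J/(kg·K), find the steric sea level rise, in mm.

22.9 mm

Δh = αQ/(ρcₚ) = 1.8×10⁻⁴ × 5.2×10⁸ / (1025 × 3980) ≈ 0.022944 m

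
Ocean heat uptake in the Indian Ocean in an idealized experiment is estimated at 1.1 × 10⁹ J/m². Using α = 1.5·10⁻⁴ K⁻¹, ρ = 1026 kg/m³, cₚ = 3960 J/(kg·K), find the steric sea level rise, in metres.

0.041 m

Δh = αQ/(ρcₚ) = 1.5×10⁻⁴ × 1.1×10⁹ / (1026 × 3960) ≈ 0.040611 m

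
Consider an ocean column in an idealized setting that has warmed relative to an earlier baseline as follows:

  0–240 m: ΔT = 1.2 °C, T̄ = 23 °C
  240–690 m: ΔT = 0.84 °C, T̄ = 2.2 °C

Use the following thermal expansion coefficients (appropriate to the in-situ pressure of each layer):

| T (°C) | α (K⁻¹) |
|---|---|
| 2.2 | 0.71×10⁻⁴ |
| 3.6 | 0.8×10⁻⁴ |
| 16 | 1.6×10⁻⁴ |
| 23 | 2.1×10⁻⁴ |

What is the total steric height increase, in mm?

Layer 1 at 23 °C → α = 2.1×10⁻⁴ K⁻¹
Layer 2 at 2.2 °C → α = 0.71×10⁻⁴ K⁻¹
240 × 2.1×10⁻⁴ × 1.2 = 0.06048 m
0.84 × 0.71×10⁻⁴ × 450 = 0.026838 m
Δh = 0.06048 + 0.026838 = 0.087318 m ≈ 87.3 mm

about 87.3 mm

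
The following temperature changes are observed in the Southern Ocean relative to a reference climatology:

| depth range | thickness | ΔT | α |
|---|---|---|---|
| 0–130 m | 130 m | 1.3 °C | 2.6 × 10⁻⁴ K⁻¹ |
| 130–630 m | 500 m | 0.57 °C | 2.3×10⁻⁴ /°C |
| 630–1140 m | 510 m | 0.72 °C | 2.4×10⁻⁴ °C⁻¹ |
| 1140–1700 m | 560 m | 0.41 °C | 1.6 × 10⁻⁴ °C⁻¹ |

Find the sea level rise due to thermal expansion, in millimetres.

1.3 × 2.6×10⁻⁴ × 130 = 0.04394 m
0.57 × 2.3×10⁻⁴ × 500 = 0.06555 m
630–1140 m: 2.4×10⁻⁴ × 510 × 0.72 = 0.088128 m
560 × 0.41 × 1.6×10⁻⁴ = 0.036736 m
Δh = 0.04394 + 0.06555 + 0.088128 + 0.036736 = 0.234354 m

234 mm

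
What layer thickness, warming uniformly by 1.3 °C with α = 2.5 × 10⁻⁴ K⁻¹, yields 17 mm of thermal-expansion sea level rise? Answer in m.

H = Δh/(αΔT) = 0.017 / (2.5×10⁻⁴ × 1.3) ≈ 52.31 m

H ≈ 52.3 m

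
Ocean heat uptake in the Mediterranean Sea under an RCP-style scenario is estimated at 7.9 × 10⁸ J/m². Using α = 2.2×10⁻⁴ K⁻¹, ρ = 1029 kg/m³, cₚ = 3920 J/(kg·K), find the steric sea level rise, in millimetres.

Δh = 43 mm

Δh = αQ/(ρcₚ) = 2.2×10⁻⁴ × 7.9×10⁸ / (1029 × 3920) ≈ 0.043087 m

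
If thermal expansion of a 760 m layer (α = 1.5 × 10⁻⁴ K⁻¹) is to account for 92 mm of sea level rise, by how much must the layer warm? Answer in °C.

ΔT ≈ 0.807 °C

ΔT = Δh/(αH) = 0.092 / (1.5×10⁻⁴ × 760) ≈ 0.8070 °C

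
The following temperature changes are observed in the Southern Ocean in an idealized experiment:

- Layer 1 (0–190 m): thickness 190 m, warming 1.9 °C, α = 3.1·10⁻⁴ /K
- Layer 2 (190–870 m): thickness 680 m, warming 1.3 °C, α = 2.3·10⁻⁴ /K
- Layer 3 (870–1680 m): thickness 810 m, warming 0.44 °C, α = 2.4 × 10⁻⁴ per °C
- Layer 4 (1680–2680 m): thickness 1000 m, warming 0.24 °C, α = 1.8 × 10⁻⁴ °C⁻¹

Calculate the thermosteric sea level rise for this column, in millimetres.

Δh ≈ 440 mm

0–190 m: 3.1×10⁻⁴ × 190 × 1.9 = 0.11191 m
1.3 × 680 × 2.3×10⁻⁴ = 0.20332 m
0.44 × 810 × 2.4×10⁻⁴ = 0.085536 m
1.8×10⁻⁴ × 0.24 × 1000 = 0.04320 m
Δh = 0.11191 + 0.20332 + 0.085536 + 0.04320 = 0.443966 m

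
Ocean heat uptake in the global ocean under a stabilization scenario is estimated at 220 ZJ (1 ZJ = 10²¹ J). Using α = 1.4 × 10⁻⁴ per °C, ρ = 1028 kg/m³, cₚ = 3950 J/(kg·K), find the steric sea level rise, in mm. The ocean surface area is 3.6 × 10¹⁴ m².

Per unit area: Q = 220×10²¹ / (3.6×10¹⁴) ≈ 6.111×10⁸ J/m²
Δh = αQ/(ρcₚ) = 1.4×10⁻⁴ × 6.111×10⁸ / (1028 × 3950) ≈ 0.021069 m

about 21.1 mm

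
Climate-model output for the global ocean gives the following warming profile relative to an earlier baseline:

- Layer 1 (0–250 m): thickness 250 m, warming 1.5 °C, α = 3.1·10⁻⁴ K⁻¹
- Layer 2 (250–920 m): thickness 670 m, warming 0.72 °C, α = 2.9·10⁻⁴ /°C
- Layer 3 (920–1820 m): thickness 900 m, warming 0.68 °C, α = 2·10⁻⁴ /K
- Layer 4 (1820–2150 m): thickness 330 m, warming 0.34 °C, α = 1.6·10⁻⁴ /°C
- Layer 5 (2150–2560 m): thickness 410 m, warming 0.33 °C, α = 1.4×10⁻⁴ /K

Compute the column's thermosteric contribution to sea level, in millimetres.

3.1×10⁻⁴ × 1.5 × 250 = 0.11625 m
Layer 2: 0.72 × 2.9×10⁻⁴ × 670 = 0.139896 m
920–1820 m: 900 × 2×10⁻⁴ × 0.68 = 0.12240 m
1820–2150 m: 1.6×10⁻⁴ × 0.34 × 330 = 0.017952 m
2150–2560 m: 1.4×10⁻⁴ × 0.33 × 410 = 0.018942 m
Δh = 0.11625 + 0.139896 + 0.12240 + 0.017952 + 0.018942 = 0.41544 m

415 mm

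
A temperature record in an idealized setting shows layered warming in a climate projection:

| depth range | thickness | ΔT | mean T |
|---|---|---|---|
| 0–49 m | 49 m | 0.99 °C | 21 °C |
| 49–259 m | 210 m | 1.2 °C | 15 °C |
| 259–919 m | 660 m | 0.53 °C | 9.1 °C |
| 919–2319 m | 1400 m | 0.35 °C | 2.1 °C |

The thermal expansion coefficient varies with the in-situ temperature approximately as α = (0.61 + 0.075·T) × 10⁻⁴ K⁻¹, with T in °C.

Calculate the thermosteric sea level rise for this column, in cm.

Layer 1: α = (0.61 + 0.075×21)×10⁻⁴ = 2.185×10⁻⁴ K⁻¹
Layer 2: α = (0.61 + 0.075×15)×10⁻⁴ = 1.735×10⁻⁴ K⁻¹
Layer 3: α = (0.61 + 0.075×9.1)×10⁻⁴ = 1.2925×10⁻⁴ K⁻¹
Layer 4: α = (0.61 + 0.075×2.1)×10⁻⁴ = 0.7675×10⁻⁴ K⁻¹
Layer 1: 2.185×10⁻⁴ × 49 × 0.99 = 0.010599435 m
Layer 2: 210 × 1.2 × 1.735×10⁻⁴ = 0.043722 m
259–919 m: 660 × 1.2925×10⁻⁴ × 0.53 = 0.04521165 m
919–2319 m: 1400 × 0.7675×10⁻⁴ × 0.35 = 0.0376075 m
Δh = 0.010599435 + 0.043722 + 0.04521165 + 0.0376075 = 0.137140585 m

Δh = 13.7 cm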